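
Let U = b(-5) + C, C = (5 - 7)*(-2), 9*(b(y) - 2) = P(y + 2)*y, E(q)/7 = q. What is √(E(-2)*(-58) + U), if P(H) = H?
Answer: √7377/3 ≈ 28.630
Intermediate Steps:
E(q) = 7*q
b(y) = 2 + y*(2 + y)/9 (b(y) = 2 + ((y + 2)*y)/9 = 2 + ((2 + y)*y)/9 = 2 + (y*(2 + y))/9 = 2 + y*(2 + y)/9)
C = 4 (C = -2*(-2) = 4)
U = 23/3 (U = (2 + (⅑)*(-5)*(2 - 5)) + 4 = (2 + (⅑)*(-5)*(-3)) + 4 = (2 + 5/3) + 4 = 11/3 + 4 = 23/3 ≈ 7.6667)
√(E(-2)*(-58) + U) = √((7*(-2))*(-58) + 23/3) = √(-14*(-58) + 23/3) = √(812 + 23/3) = √(2459/3) = √7377/3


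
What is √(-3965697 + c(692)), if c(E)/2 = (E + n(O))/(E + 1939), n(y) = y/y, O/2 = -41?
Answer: I*√3050132162739/877 ≈ 1991.4*I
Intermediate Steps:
O = -82 (O = 2*(-41) = -82)
n(y) = 1
c(E) = 2*(1 + E)/(1939 + E) (c(E) = 2*((E + 1)/(E + 1939)) = 2*((1 + E)/(1939 + E)) = 2*(1 + E)/(1939 + E))
√(-3965697 + c(692)) = √(-3965697 + 2*(1 + 692)/(1939 + 692)) = √(-3965697 + 2*693/2631) = √(-3965697 + 2*(1/2631)*693) = √(-3965697 + 462/877) = √(-3477915807/877) = I*√3050132162739/877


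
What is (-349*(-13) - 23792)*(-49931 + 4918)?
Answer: 866725315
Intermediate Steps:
(-349*(-13) - 23792)*(-49931 + 4918) = (4537 - 23792)*(-45013) = -19255*(-45013) = 866725315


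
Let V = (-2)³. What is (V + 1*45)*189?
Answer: 6993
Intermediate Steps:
V = -8
(V + 1*45)*189 = (-8 + 1*45)*189 = (-8 + 45)*189 = 37*189 = 6993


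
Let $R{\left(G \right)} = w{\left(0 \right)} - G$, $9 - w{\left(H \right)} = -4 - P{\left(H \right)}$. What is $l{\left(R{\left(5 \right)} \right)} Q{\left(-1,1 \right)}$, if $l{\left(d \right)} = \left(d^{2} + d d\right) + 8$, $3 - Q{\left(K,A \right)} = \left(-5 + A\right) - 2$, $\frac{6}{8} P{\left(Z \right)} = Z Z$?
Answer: $1224$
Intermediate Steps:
$P{\left(Z \right)} = \frac{4 Z^{2}}{3}$ ($P{\left(Z \right)} = \frac{4 Z Z}{3} = \frac{4 Z^{2}}{3}$)
$w{\left(H \right)} = 13 + \frac{4 H^{2}}{3}$ ($w{\left(H \right)} = 9 - \left(-4 - \frac{4 H^{2}}{3}\right) = 9 + \left(4 + \frac{4 H^{2}}{3}\right) = 13 + \frac{4 H^{2}}{3}$)
$Q{\left(K,A \right)} = 10 - A$ ($Q{\left(K,A \right)} = 3 - \left(\left(-5 + A\right) - 2\right) = 3 - \left(-7 + A\right) = 10 - A$)
$R{\left(G \right)} = 13 - G$ ($R{\left(G \right)} = \left(13 + \frac{4 \cdot 0^{2}}{3}\right) - G = \left(13 + \frac{4}{3} \cdot 0\right) - G = \left(13 + 0\right) - G = 13 - G$)
$l{\left(d \right)} = 8 + 2 d^{2}$ ($l{\left(d \right)} = \left(d^{2} + d^{2}\right) + 8 = 2 d^{2} + 8 = 8 + 2 d^{2}$)
$l{\left(R{\left(5 \right)} \right)} Q{\left(-1,1 \right)} = \left(8 + 2 \left(13 - 5\right)^{2}\right) \left(10 - 1\right) = \left(8 + 2 \cdot 8^{2}\right) 9 = \left(8 + 2 \cdot 64\right) 9 = \left(8 + 128\right) 9 = 136 \cdot 9 = 1224$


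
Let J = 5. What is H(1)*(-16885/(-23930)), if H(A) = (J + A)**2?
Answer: 60786/2393 ≈ 25.402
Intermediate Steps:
H(A) = (5 + A)**2
H(1)*(-16885/(-23930)) = (5 + 1)**2*(-16885/(-23930)) = 6**2*(-16885*(-1/23930)) = 36*(3377/4786) = 60786/2393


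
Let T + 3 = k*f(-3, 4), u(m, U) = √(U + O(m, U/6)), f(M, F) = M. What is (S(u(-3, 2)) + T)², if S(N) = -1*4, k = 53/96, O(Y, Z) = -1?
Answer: 76729/1024 ≈ 74.931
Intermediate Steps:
u(m, U) = √(-1 + U) (u(m, U) = √(U - 1) = √(-1 + U))
k = 53/96 (k = 53*(1/96) = 53/96 ≈ 0.55208)
S(N) = -4
T = -149/32 (T = -3 + (53/96)*(-3) = -3 - 53/32 = -149/32 ≈ -4.6563)
(S(u(-3, 2)) + T)² = (-4 - 149/32)² = (-277/32)² = 76729/1024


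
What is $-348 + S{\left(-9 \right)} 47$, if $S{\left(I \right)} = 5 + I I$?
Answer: $3694$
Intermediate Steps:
$S{\left(I \right)} = 5 + I^{2}$
$-348 + S{\left(-9 \right)} 47 = -348 + \left(5 + \left(-9\right)^{2}\right) 47 = -348 + \left(5 + 81\right) 47 = -348 + 86 \cdot 47 = -348 + 4042 = 3694$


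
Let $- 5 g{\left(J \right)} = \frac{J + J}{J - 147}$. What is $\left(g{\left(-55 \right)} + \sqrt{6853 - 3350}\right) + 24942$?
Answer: $\frac{2519131}{101} + \sqrt{3503} \approx 25001.0$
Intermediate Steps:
$g{\left(J \right)} = - \frac{2 J}{5 \left(-147 + J\right)}$ ($g{\left(J \right)} = - \frac{\left(J + J\right) \frac{1}{J - 147}}{5} = - \frac{2 J \frac{1}{-147 + J}}{5} = - \frac{2 J}{5 \left(-147 + J\right)}$)
$\left(g{\left(-55 \right)} + \sqrt{6853 - 3350}\right) + 24942 = \left(\left(-2\right) \left(-55\right) \frac{1}{-735 + 5 \left(-55\right)} + \sqrt{6853 - 3350}\right) + 24942 = \left(\left(-2\right) \left(-55\right) \frac{1}{-735 - 275} + \sqrt{6853 - 3350}\right) + 24942 = \left(\left(-2\right) \left(-55\right) \frac{1}{-1010} + \sqrt{6853 - 3350}\right) + 24942 = \left(\left(-2\right) \left(-55\right) \left(- \frac{1}{1010}\right) + \sqrt{3503}\right) + 24942 = \left(- \frac{11}{101} + \sqrt{3503}\right) + 24942 = \frac{2519131}{101} + \sqrt{3503}$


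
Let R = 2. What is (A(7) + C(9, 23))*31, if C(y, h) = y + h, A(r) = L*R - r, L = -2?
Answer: 651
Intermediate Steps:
A(r) = -4 - r (A(r) = -2*2 - r = -4 - r)
C(y, h) = h + y
(A(7) + C(9, 23))*31 = ((-4 - 1*7) + (23 + 9))*31 = ((-4 - 7) + 32)*31 = (-11 + 32)*31 = 21*31 = 651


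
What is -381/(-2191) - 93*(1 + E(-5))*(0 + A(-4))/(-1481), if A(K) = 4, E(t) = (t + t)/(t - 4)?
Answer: 6854779/9734613 ≈ 0.70417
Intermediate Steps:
E(t) = 2*t/(-4 + t) (E(t) = (2*t)/(-4 + t) = 2*t/(-4 + t))
-381/(-2191) - 93*(1 + E(-5))*(0 + A(-4))/(-1481) = -381/(-2191) - 93*(1 + 2*(-5)/(-4 - 5))*(0 + 4)/(-1481) = -381*(-1/2191) - 93*(1 + 2*(-5)/(-9))*4*(-1/1481) = 381/2191 - 93*(1 + 2*(-5)*(-⅑))*4*(-1/1481) = 381/2191 - 93*(1 + 10/9)*4*(-1/1481) = 381/2191 - 589*4/3*(-1/1481) = 381/2191 - 93*76/9*(-1/1481) = 381/2191 - 2356/3*(-1/1481) = 381/2191 + 2356/4443 = 6854779/9734613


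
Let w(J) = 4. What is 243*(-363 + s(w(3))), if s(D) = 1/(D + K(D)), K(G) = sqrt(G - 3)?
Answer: -440802/5 ≈ -88160.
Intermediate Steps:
K(G) = sqrt(-3 + G)
s(D) = 1/(D + sqrt(-3 + D))
243*(-363 + s(w(3))) = 243*(-363 + 1/(4 + sqrt(-3 + 4))) = 243*(-363 + 1/(4 + sqrt(1))) = 243*(-363 + 1/(4 + 1)) = 243*(-363 + 1/5) = 243*(-1814/5) = -440802/5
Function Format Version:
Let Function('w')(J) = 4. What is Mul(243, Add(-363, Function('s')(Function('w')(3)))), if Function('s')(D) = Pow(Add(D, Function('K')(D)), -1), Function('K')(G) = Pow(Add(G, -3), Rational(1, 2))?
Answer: Rational(-440802, 5) ≈ -88160.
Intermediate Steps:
Function('K')(G) = Pow(Add(-3, G), Rational(1, 2))
Function('s')(D) = Pow(Add(D, Pow(Add(-3, D), Rational(1, 2))), -1)
Mul(243, Add(-363, Function('s')(Function('w')(3)))) = Mul(243, Add(-363, Pow(Add(4, Pow(Add(-3, 4), Rational(1, 2))), -1))) = Mul(243, Add(-363, Pow(Add(4, Pow(1, Rational(1, 2))), -1))) = Mul(243, Add(-363, Pow(Add(4, 1), -1))) = Mul(243, Add(-363, Pow(5, -1))) = Mul(243, Add(-363, Rational(1, 5))) = Mul(243, Rational(-1814, 5)) = Rational(-440802, 5)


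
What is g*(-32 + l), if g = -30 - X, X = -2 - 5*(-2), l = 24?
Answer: 304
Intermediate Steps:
X = 8 (X = -2 + 10 = 8)
g = -38 (g = -30 - 1*8 = -30 - 8 = -38)
g*(-32 + l) = -38*(-32 + 24) = -38*(-8) = 304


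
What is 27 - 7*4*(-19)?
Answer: 559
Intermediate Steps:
27 - 7*4*(-19) = 27 - 28*(-19) = 27 + 532 = 559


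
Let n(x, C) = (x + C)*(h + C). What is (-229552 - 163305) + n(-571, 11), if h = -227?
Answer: -271897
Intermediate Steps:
n(x, C) = (-227 + C)*(C + x) (n(x, C) = (x + C)*(-227 + C) = (C + x)*(-227 + C) = (-227 + C)*(C + x))
(-229552 - 163305) + n(-571, 11) = (-229552 - 163305) + (11**2 - 227*11 - 227*(-571) + 11*(-571)) = -392857 + (121 - 2497 + 129617 - 6281) = -392857 + 120960 = -271897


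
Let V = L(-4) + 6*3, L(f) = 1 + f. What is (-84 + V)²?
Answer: 4761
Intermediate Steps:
V = 15 (V = (1 - 4) + 6*3 = -3 + 18 = 15)
(-84 + V)² = (-84 + 15)² = (-69)² = 4761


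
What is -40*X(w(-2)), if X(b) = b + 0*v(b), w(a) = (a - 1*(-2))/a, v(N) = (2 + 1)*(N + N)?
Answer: 0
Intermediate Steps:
v(N) = 6*N (v(N) = 3*(2*N) = 6*N)
w(a) = (2 + a)/a (w(a) = (a + 2)/a = (2 + a)/a)
X(b) = b (X(b) = b + 0*(6*b) = b + 0 = b)
-40*X(w(-2)) = -40*(2 - 2)/(-2) = -(-20)*0 = -40*0 = 0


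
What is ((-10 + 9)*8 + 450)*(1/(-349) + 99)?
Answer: 15271100/349 ≈ 43757.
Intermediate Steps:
((-10 + 9)*8 + 450)*(1/(-349) + 99) = (-1*8 + 450)*(-1/349 + 99) = (-8 + 450)*(34550/349) = 442*(34550/349) = 15271100/349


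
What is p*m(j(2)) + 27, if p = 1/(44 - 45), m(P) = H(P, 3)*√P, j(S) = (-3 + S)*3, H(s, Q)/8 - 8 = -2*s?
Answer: 27 - 112*I*√3 ≈ 27.0 - 193.99*I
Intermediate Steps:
H(s, Q) = 64 - 16*s (H(s, Q) = 64 + 8*(-2*s) = 64 - 16*s)
j(S) = -9 + 3*S
m(P) = √P*(64 - 16*P) (m(P) = (64 - 16*P)*√P = √P*(64 - 16*P))
p = -1 (p = 1/(-1) = -1)
p*m(j(2)) + 27 = -16*√(-9 + 3*2)*(4 - (-9 + 3*2)) + 27 = -16*√(-9 + 6)*(4 - (-9 + 6)) + 27 = -16*√(-3)*(4 - 1*(-3)) + 27 = -16*I*√3*(4 + 3) + 27 = -16*I*√3*7 + 27 = -112*I*√3 + 27 = 27 - 112*I*√3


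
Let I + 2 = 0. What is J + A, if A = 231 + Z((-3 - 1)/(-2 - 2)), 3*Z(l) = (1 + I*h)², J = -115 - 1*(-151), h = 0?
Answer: 802/3 ≈ 267.33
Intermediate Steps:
I = -2 (I = -2 + 0 = -2)
J = 36 (J = -115 + 151 = 36)
Z(l) = ⅓ (Z(l) = (1 - 2*0)²/3 = (1 + 0)²/3 = (⅓)*1² = (⅓)*1 = ⅓)
A = 694/3 (A = 231 + ⅓ = 694/3 ≈ 231.33)
J + A = 36 + 694/3 = 802/3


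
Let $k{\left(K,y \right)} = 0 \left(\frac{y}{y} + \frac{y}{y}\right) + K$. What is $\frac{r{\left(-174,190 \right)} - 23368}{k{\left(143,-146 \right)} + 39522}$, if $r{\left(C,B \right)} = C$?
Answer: $- \frac{23542}{39665} \approx -0.59352$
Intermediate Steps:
$k{\left(K,y \right)} = K$ ($k{\left(K,y \right)} = 0 \left(1 + 1\right) + K = 0 \cdot 2 + K = 0 + K = K$)
$\frac{r{\left(-174,190 \right)} - 23368}{k{\left(143,-146 \right)} + 39522} = \frac{-174 - 23368}{143 + 39522} = - \frac{23542}{39665}$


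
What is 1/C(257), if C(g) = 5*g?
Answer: 1/1285 ≈ 0.00077821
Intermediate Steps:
1/C(257) = 1/(5*257) = 1/1285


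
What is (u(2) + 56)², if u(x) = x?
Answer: 3364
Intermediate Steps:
(u(2) + 56)² = (2 + 56)² = 58² = 3364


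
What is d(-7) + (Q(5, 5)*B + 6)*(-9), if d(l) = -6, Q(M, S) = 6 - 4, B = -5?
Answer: 30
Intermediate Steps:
Q(M, S) = 2
d(-7) + (Q(5, 5)*B + 6)*(-9) = -6 + (2*(-5) + 6)*(-9) = -6 + (-10 + 6)*(-9) = -6 - 4*(-9) = -6 + 36 = 30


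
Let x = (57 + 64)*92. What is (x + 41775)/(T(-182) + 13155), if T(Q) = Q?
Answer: 52907/12973 ≈ 4.0782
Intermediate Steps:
x = 11132 (x = 121*92 = 11132)
(x + 41775)/(T(-182) + 13155) = (11132 + 41775)/(-182 + 13155) = 52907/12973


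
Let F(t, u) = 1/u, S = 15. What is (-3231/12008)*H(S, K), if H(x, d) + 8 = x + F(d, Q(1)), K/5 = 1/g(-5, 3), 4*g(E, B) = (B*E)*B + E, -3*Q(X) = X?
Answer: -3231/3002 ≈ -1.0763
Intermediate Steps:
Q(X) = -X/3
g(E, B) = E/4 + E*B²/4 (g(E, B) = ((B*E)*B + E)/4 = (E*B² + E)/4 = (E + E*B²)/4 = E/4 + E*B²/4)
K = -⅖ (K = 5/(((¼)*(-5)*(1 + 3²))) = 5/(((¼)*(-5)*(1 + 9))) = 5/(((¼)*(-5)*10)) = 5/(-25/2) = 5*(-2/25) = -⅖ ≈ -0.40000)
H(x, d) = -11 + x (H(x, d) = -8 + (x + 1/(-⅓*1)) = -8 + (x + 1/(-⅓)) = -8 + (x - 3) = -8 + (-3 + x) = -11 + x)
(-3231/12008)*H(S, K) = (-3231/12008)*(-11 + 15) = -3231*1/12008*4 = -3231/12008*4 = -3231/3002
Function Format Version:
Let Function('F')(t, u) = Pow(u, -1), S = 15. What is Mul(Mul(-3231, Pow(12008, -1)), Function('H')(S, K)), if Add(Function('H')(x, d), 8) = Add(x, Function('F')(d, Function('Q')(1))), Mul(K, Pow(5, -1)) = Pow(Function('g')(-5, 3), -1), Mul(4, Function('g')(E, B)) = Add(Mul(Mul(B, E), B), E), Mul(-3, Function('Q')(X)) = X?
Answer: Rational(-3231, 3002) ≈ -1.0763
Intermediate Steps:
Function('Q')(X) = Mul(Rational(-1, 3), X)
Function('g')(E, B) = Add(Mul(Rational(1, 4), E), Mul(Rational(1, 4), E, Pow(B, 2))) (Function('g')(E, B) = Mul(Rational(1, 4), Add(Mul(Mul(B, E), B), E)) = Mul(Rational(1, 4), Add(Mul(E, Pow(B, 2)), E)) = Mul(Rational(1, 4), Add(E, Mul(E, Pow(B, 2)))) = Add(Mul(Rational(1, 4), E), Mul(Rational(1, 4), E, Pow(B, 2))))
K = Rational(-2, 5) (K = Mul(5, Pow(Mul(Rational(1, 4), -5, Add(1, Pow(3, 2))), -1)) = Mul(5, Pow(Mul(Rational(1, 4), -5, Add(1, 9)), -1)) = Mul(5, Pow(Mul(Rational(1, 4), -5, 10), -1)) = Mul(5, Pow(Rational(-25, 2), -1)) = Mul(5, Rational(-2, 25)) = Rational(-2, 5) ≈ -0.40000)
Function('H')(x, d) = Add(-11, x) (Function('H')(x, d) = Add(-8, Add(x, Pow(Mul(Rational(-1, 3), 1), -1))) = Add(-8, Add(x, Pow(Rational(-1, 3), -1))) = Add(-8, Add(x, -3)) = Add(-8, Add(-3, x)) = Add(-11, x))
Mul(Mul(-3231, Pow(12008, -1)), Function('H')(S, K)) = Mul(Mul(-3231, Pow(12008, -1)), Add(-11, 15)) = Mul(Mul(-3231, Rational(1, 12008)), 4) = Mul(Rational(-3231, 12008), 4) = Rational(-3231, 3002)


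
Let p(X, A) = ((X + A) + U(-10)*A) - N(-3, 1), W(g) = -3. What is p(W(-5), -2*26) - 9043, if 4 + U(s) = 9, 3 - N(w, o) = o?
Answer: -9360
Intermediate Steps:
N(w, o) = 3 - o
U(s) = 5 (U(s) = -4 + 9 = 5)
p(X, A) = -2 + X + 6*A (p(X, A) = ((X + A) + 5*A) - (3 - 1*1) = ((A + X) + 5*A) - (3 - 1) = (X + 6*A) - 1*2 = (X + 6*A) - 2 = -2 + X + 6*A)
p(W(-5), -2*26) - 9043 = (-2 - 3 + 6*(-2*26)) - 9043 = (-2 - 3 + 6*(-52)) - 9043 = (-2 - 3 - 312) - 9043 = -317 - 9043 = -9360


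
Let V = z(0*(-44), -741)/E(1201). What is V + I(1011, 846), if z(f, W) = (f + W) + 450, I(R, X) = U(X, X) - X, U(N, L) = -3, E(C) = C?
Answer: -1019940/1201 ≈ -849.24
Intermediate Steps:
I(R, X) = -3 - X
z(f, W) = 450 + W + f (z(f, W) = (W + f) + 450 = 450 + W + f)
V = -291/1201 (V = (450 - 741 + 0*(-44))/1201 = (450 - 741 + 0)*(1/1201) = -291*1/1201 = -291/1201 ≈ -0.24230)
V + I(1011, 846) = -291/1201 + (-3 - 1*846) = -291/1201 + (-3 - 846) = -291/1201 - 849 = -1019940/1201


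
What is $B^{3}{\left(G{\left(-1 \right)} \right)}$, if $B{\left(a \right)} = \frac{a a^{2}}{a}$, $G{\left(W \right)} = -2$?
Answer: $64$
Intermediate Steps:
$B{\left(a \right)} = a^{2}$ ($B{\left(a \right)} = \frac{a^{3}}{a} = a^{2}$)
$B^{3}{\left(G{\left(-1 \right)} \right)} = \left(\left(-2\right)^{2}\right)^{3} = 4^{3} = 64$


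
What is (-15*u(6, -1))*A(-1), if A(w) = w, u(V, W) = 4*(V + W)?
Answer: 300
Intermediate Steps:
u(V, W) = 4*V + 4*W
(-15*u(6, -1))*A(-1) = -15*(4*6 + 4*(-1))*(-1) = -15*(24 - 4)*(-1) = -15*20*(-1) = -300*(-1) = 300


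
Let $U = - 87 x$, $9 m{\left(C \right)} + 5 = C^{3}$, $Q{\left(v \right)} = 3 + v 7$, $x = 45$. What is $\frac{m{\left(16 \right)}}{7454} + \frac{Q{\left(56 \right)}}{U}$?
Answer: $- \frac{232949}{5836482} \approx -0.039913$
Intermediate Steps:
$Q{\left(v \right)} = 3 + 7 v$
$m{\left(C \right)} = - \frac{5}{9} + \frac{C^{3}}{9}$
$U = -3915$ ($U = \left(-87\right) 45 = -3915$)
$\frac{m{\left(16 \right)}}{7454} + \frac{Q{\left(56 \right)}}{U} = \frac{- \frac{5}{9} + \frac{16^{3}}{9}}{7454} + \frac{3 + 7 \cdot 56}{-3915} = \left(- \frac{5}{9} + \frac{1}{9} \cdot 4096\right) \frac{1}{7454} + \left(3 + 392\right) \left(- \frac{1}{3915}\right) = \left(- \frac{5}{9} + \frac{4096}{9}\right) \frac{1}{7454} + 395 \left(- \frac{1}{3915}\right) = \frac{4091}{9} \cdot \frac{1}{7454} - \frac{79}{783} = \frac{4091}{67086} - \frac{79}{783} = - \frac{232949}{5836482}$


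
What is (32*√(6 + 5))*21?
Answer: 672*√11 ≈ 2228.8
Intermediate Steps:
(32*√(6 + 5))*21 = (32*√11)*21 = 672*√11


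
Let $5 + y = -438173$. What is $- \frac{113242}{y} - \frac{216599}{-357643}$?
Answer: $\frac{5208043278}{6027357479} \approx 0.86407$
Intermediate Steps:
$y = -438178$ ($y = -5 - 438173 = -438178$)
$- \frac{113242}{y} - \frac{216599}{-357643} = - \frac{113242}{-438178} - \frac{216599}{-357643} = \left(-113242\right) \left(- \frac{1}{438178}\right) - - \frac{216599}{357643} = \frac{56621}{219089} + \frac{216599}{357643} = \frac{5208043278}{6027357479}$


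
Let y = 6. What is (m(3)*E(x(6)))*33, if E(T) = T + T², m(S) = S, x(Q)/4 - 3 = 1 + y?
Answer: 162360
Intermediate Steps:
x(Q) = 40 (x(Q) = 12 + 4*(1 + 6) = 12 + 4*7 = 12 + 28 = 40)
(m(3)*E(x(6)))*33 = (3*(40*(1 + 40)))*33 = (3*(40*41))*33 = (3*1640)*33 = 4920*33 = 162360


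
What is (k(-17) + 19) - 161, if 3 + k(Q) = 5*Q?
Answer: -230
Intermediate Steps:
k(Q) = -3 + 5*Q
(k(-17) + 19) - 161 = ((-3 + 5*(-17)) + 19) - 161 = ((-3 - 85) + 19) - 161 = (-88 + 19) - 161 = -69 - 161 = -230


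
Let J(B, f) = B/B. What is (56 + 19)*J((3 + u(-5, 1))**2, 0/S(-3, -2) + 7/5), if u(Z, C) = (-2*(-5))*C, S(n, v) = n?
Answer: 75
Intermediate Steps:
u(Z, C) = 10*C
J(B, f) = 1
(56 + 19)*J((3 + u(-5, 1))**2, 0/S(-3, -2) + 7/5) = (56 + 19)*1 = 75*1 = 75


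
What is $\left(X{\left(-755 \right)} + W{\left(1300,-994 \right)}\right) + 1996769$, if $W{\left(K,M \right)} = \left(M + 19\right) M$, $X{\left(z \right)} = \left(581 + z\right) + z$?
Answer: $2964990$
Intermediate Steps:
$X{\left(z \right)} = 581 + 2 z$
$W{\left(K,M \right)} = M \left(19 + M\right)$ ($W{\left(K,M \right)} = \left(19 + M\right) M = M \left(19 + M\right)$)
$\left(X{\left(-755 \right)} + W{\left(1300,-994 \right)}\right) + 1996769 = \left(\left(581 + 2 \left(-755\right)\right) - 994 \left(19 - 994\right)\right) + 1996769 = \left(\left(581 - 1510\right) - -969150\right) + 1996769 = \left(-929 + 969150\right) + 1996769 = 968221 + 1996769 = 2964990$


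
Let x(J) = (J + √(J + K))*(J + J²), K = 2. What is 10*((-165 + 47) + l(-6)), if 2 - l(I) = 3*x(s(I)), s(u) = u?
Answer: 4240 - 1800*I ≈ 4240.0 - 1800.0*I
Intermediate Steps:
x(J) = (J + J²)*(J + √(2 + J)) (x(J) = (J + √(J + 2))*(J + J²) = (J + √(2 + J))*(J + J²) = (J + J²)*(J + √(2 + J)))
l(I) = 2 - 3*I*(I + I² + √(2 + I) + I*√(2 + I))
10*((-165 + 47) + l(-6)) = 10*((-165 + 47) + (2 - 3*(-6)*(-6 + (-6)² + √(2 - 6) - 6*√(2 - 6)))) = 10*(-118 + (2 - 3*(-6)*(-6 + 36 + √(-4) - 12*I))) = 10*(-118 + (2 - 3*(-6)*(-6 + 36 + 2*I - 12*I))) = 10*(-118 + (2 - 3*(-6)*(30 - 10*I))) = 10*(-118 + (2 + (540 - 180*I))) = 10*(-118 + (542 - 180*I)) = 10*(424 - 180*I) = 4240 - 1800*I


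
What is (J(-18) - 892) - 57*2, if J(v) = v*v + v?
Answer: -700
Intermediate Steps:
J(v) = v + v² (J(v) = v² + v = v + v²)
(J(-18) - 892) - 57*2 = (-18*(1 - 18) - 892) - 57*2 = (-18*(-17) - 892) - 114 = (306 - 892) - 114 = -586 - 114 = -700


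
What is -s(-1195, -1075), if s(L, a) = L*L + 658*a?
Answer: -720675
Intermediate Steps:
s(L, a) = L**2 + 658*a
-s(-1195, -1075) = -((-1195)**2 + 658*(-1075)) = -(1428025 - 707350) = -1*720675 = -720675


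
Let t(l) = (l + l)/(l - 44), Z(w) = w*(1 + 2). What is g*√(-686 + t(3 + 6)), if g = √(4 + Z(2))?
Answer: 2*I*√84098/7 ≈ 82.856*I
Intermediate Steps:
Z(w) = 3*w (Z(w) = w*3 = 3*w)
t(l) = 2*l/(-44 + l) (t(l) = (2*l)/(-44 + l) = 2*l/(-44 + l))
g = √10 (g = √(4 + 3*2) = √(4 + 6) = √10 ≈ 3.1623)
g*√(-686 + t(3 + 6)) = √10*√(-686 + 2*(3 + 6)/(-44 + (3 + 6))) = √10*√(-686 + 2*9/(-44 + 9)) = √10*√(-686 + 2*9/(-35)) = √10*√(-686 + 2*9*(-1/35)) = √10*√(-686 - 18/35) = √10*√(-24028/35) = √10*(2*I*√210245/35) = 2*I*√84098/7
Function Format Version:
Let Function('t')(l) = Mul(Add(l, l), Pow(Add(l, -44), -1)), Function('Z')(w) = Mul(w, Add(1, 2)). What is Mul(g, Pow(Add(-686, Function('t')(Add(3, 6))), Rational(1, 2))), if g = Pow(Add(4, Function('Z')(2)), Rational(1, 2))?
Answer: Mul(Rational(2, 7), I, Pow(84098, Rational(1, 2))) ≈ Mul(82.856, I)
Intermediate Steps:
Function('Z')(w) = Mul(3, w) (Function('Z')(w) = Mul(w, 3) = Mul(3, w))
Function('t')(l) = Mul(2, l, Pow(Add(-44, l), -1)) (Function('t')(l) = Mul(Mul(2, l), Pow(Add(-44, l), -1)) = Mul(2, l, Pow(Add(-44, l), -1)))
g = Pow(10, Rational(1, 2)) (g = Pow(Add(4, Mul(3, 2)), Rational(1, 2)) = Pow(Add(4, 6), Rational(1, 2)) = Pow(10, Rational(1, 2)) ≈ 3.1623)
Mul(g, Pow(Add(-686, Function('t')(Add(3, 6))), Rational(1, 2))) = Mul(Pow(10, Rational(1, 2)), Pow(Add(-686, Mul(2, Add(3, 6), Pow(Add(-44, Add(3, 6)), -1))), Rational(1, 2))) = Mul(Pow(10, Rational(1, 2)), Pow(Add(-686, Mul(2, 9, Pow(Add(-44, 9), -1))), Rational(1, 2))) = Mul(Pow(10, Rational(1, 2)), Pow(Add(-686, Mul(2, 9, Pow(-35, -1))), Rational(1, 2))) = Mul(Pow(10, Rational(1, 2)), Pow(Add(-686, Mul(2, 9, Rational(-1, 35))), Rational(1, 2))) = Mul(Pow(10, Rational(1, 2)), Pow(Add(-686, Rational(-18, 35)), Rational(1, 2))) = Mul(Pow(10, Rational(1, 2)), Pow(Rational(-24028, 35), Rational(1, 2))) = Mul(Pow(10, Rational(1, 2)), Mul(Rational(2, 35), I, Pow(210245, Rational(1, 2)))) = Mul(Rational(2, 7), I, Pow(84098, Rational(1, 2)))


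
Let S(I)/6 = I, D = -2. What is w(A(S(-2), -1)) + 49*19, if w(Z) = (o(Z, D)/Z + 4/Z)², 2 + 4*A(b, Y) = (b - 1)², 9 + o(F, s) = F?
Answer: 25986268/27889 ≈ 931.77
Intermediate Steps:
o(F, s) = -9 + F
S(I) = 6*I
A(b, Y) = -½ + (-1 + b)²/4 (A(b, Y) = -½ + (b - 1)²/4 = -½ + (-1 + b)²/4)
w(Z) = (4/Z + (-9 + Z)/Z)² (w(Z) = ((-9 + Z)/Z + 4/Z)² = (4/Z + (-9 + Z)/Z)²)
w(A(S(-2), -1)) + 49*19 = (-5 + (-½ + (-1 + 6*(-2))²/4))²/(-½ + (-1 + 6*(-2))²/4)² + 49*19 = (-5 + (-½ + (-1 - 12)²/4))²/(-½ + (-1 - 12)²/4)² + 931 = (-5 + (-½ + (¼)*(-13)²))²/(-½ + (¼)*(-13)²)² + 931 = (-5 + (-½ + (¼)*169))²/(-½ + (¼)*169)² + 931 = (-5 + (-½ + 169/4))²/(-½ + 169/4)² + 931 = (-5 + 167/4)²/(167/4)² + 931 = 16*(147/4)²/27889 + 931 = (16/27889)*(21609/16) + 931 = 21609/27889 + 931 = 25986268/27889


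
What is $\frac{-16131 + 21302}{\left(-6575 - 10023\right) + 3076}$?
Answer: $- \frac{5171}{13522} \approx -0.38241$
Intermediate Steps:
$\frac{-16131 + 21302}{\left(-6575 - 10023\right) + 3076} = \frac{5171}{\left(-6575 - 10023\right) + 3076} = \frac{5171}{-16598 + 3076} = \frac{5171}{-13522} = 5171 \left(- \frac{1}{13522}\right) = - \frac{5171}{13522}$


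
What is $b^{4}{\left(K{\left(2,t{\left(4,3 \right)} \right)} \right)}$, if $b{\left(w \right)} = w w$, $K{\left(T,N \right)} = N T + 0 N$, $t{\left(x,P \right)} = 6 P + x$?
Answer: $14048223625216$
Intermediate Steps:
$t{\left(x,P \right)} = x + 6 P$
$K{\left(T,N \right)} = N T$ ($K{\left(T,N \right)} = N T + 0 = N T$)
$b{\left(w \right)} = w^{2}$
$b^{4}{\left(K{\left(2,t{\left(4,3 \right)} \right)} \right)} = \left(\left(\left(4 + 6 \cdot 3\right) 2\right)^{2}\right)^{4} = \left(\left(\left(4 + 18\right) 2\right)^{2}\right)^{4} = \left(\left(22 \cdot 2\right)^{2}\right)^{4} = \left(44^{2}\right)^{4} = 1936^{4} = 14048223625216$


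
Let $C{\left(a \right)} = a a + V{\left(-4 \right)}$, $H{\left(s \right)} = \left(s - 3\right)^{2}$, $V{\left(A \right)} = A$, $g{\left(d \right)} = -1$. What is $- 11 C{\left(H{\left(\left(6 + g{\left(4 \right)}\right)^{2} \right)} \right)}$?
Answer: $-2576772$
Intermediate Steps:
$H{\left(s \right)} = \left(-3 + s\right)^{2}$
$C{\left(a \right)} = -4 + a^{2}$ ($C{\left(a \right)} = a a - 4 = a^{2} - 4 = -4 + a^{2}$)
$- 11 C{\left(H{\left(\left(6 + g{\left(4 \right)}\right)^{2} \right)} \right)} = - 11 \left(-4 + \left(\left(-3 + \left(6 - 1\right)^{2}\right)^{2}\right)^{2}\right) = - 11 \left(-4 + \left(\left(-3 + 5^{2}\right)^{2}\right)^{2}\right) = - 11 \left(-4 + \left(\left(-3 + 25\right)^{2}\right)^{2}\right) = - 11 \left(-4 + \left(22^{2}\right)^{2}\right) = - 11 \left(-4 + 484^{2}\right) = - 11 \left(-4 + 234256\right) = \left(-11\right) 234252 = -2576772$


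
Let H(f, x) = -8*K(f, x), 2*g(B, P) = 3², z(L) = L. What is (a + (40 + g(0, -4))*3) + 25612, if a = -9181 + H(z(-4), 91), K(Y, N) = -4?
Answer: 33193/2 ≈ 16597.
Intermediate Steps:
g(B, P) = 9/2 (g(B, P) = (½)*3² = (½)*9 = 9/2)
H(f, x) = 32 (H(f, x) = -8*(-4) = 32)
a = -9149 (a = -9181 + 32 = -9149)
(a + (40 + g(0, -4))*3) + 25612 = (-9149 + (40 + 9/2)*3) + 25612 = (-9149 + (89/2)*3) + 25612 = (-9149 + 267/2) + 25612 = -18031/2 + 25612 = 33193/2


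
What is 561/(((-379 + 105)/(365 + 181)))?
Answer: -153153/137 ≈ -1117.9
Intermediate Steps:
561/(((-379 + 105)/(365 + 181))) = 561/((-274/546)) = 561/((-274*1/546)) = 561/(-137/273) = 561*(-273/137) = -153153/137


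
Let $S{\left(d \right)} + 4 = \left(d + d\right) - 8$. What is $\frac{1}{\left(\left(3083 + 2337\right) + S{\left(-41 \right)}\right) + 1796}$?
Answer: $\frac{1}{7122} \approx 0.00014041$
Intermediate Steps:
$S{\left(d \right)} = -12 + 2 d$ ($S{\left(d \right)} = -4 + \left(\left(d + d\right) - 8\right) = -4 + \left(2 d - 8\right) = -4 + \left(-8 + 2 d\right) = -12 + 2 d$)
$\frac{1}{\left(\left(3083 + 2337\right) + S{\left(-41 \right)}\right) + 1796} = \frac{1}{\left(\left(3083 + 2337\right) + \left(-12 + 2 \left(-41\right)\right)\right) + 1796} = \frac{1}{\left(5420 - 94\right) + 1796} = \frac{1}{5326 + 1796} = \frac{1}{7122}$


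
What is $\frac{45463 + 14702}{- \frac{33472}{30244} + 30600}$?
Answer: $\frac{64986795}{33051176} \approx 1.9662$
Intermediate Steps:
$\frac{45463 + 14702}{- \frac{33472}{30244} + 30600} = \frac{60165}{\left(-33472\right) \frac{1}{30244} + 30600} = \frac{60165}{- \frac{8368}{7561} + 30600} = \frac{60165}{\frac{231358232}{7561}} = 60165 \cdot \frac{7561}{231358232} = \frac{64986795}{33051176}$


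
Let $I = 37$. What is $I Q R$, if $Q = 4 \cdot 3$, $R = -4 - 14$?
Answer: $-7992$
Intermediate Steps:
$R = -18$
$Q = 12$
$I Q R = 37 \cdot 12 \left(-18\right) = 444 \left(-18\right) = -7992$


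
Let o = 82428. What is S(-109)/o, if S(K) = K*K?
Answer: 11881/82428 ≈ 0.14414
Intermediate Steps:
S(K) = K²
S(-109)/o = (-109)²/82428 = 11881*(1/82428) = 11881/82428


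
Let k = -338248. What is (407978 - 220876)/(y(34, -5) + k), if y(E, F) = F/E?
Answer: -6361468/11500437 ≈ -0.55315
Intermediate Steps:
(407978 - 220876)/(y(34, -5) + k) = (407978 - 220876)/(-5/34 - 338248) = 187102/(-5*1/34 - 338248) = 187102/(-5/34 - 338248) = 187102/(-11500437/34) = 187102*(-34/11500437) = -6361468/11500437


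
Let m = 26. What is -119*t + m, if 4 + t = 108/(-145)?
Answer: 85642/145 ≈ 590.63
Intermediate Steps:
t = -688/145 (t = -4 + 108/(-145) = -4 + 108*(-1/145) = -4 - 108/145 = -688/145 ≈ -4.7448)
-119*t + m = -119*(-688/145) + 26 = 81872/145 + 26 = 85642/145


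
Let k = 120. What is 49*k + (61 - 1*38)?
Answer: 5903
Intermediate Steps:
49*k + (61 - 1*38) = 49*120 + (61 - 1*38) = 5880 + (61 - 38) = 5880 + 23 = 5903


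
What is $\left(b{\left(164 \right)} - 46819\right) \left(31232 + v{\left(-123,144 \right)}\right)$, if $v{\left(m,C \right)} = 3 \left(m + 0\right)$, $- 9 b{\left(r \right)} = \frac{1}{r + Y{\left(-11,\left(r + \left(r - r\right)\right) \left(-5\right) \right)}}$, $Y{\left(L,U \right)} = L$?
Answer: $- \frac{1989730326332}{1377} \approx -1.445 \cdot 10^{9}$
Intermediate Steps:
$b{\left(r \right)} = - \frac{1}{9 \left(-11 + r\right)}$ ($b{\left(r \right)} = - \frac{1}{9 \left(r - 11\right)} = - \frac{1}{9 \left(-11 + r\right)}$)
$v{\left(m,C \right)} = 3 m$
$\left(b{\left(164 \right)} - 46819\right) \left(31232 + v{\left(-123,144 \right)}\right) = \left(- \frac{1}{-99 + 9 \cdot 164} - 46819\right) \left(31232 + 3 \left(-123\right)\right) = \left(- \frac{1}{-99 + 1476} - 46819\right) \left(31232 - 369\right) = \left(- \frac{1}{1377} - 46819\right) 30863 = \left(- \frac{64469764}{1377}\right) 30863 = - \frac{1989730326332}{1377}$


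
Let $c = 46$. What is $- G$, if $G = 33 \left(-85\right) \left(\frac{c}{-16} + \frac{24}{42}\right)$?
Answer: $- \frac{361845}{56} \approx -6461.5$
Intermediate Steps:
$G = \frac{361845}{56}$ ($G = 33 \left(-85\right) \left(\frac{46}{-16} + \frac{24}{42}\right) = - 2805 \left(46 \left(- \frac{1}{16}\right) + 24 \cdot \frac{1}{42}\right) = - 2805 \left(- \frac{23}{8} + \frac{4}{7}\right) = \left(-2805\right) \left(- \frac{129}{56}\right) = \frac{361845}{56} \approx 6461.5$)
$- G = \left(-1\right) \frac{361845}{56} = - \frac{361845}{56}$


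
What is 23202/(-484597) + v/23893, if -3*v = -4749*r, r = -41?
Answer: -32006164477/11578476121 ≈ -2.7643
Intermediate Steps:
v = -64903 (v = -(-1583)*(-41) = -⅓*194709 = -64903)
23202/(-484597) + v/23893 = 23202/(-484597) - 64903/23893 = 23202*(-1/484597) - 64903*1/23893 = -23202/484597 - 64903/23893 = -32006164477/11578476121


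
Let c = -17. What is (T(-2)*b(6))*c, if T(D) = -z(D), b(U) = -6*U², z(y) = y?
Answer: 7344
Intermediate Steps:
T(D) = -D
(T(-2)*b(6))*c = ((-1*(-2))*(-6*6²))*(-17) = (2*(-6*36))*(-17) = (2*(-216))*(-17) = -432*(-17) = 7344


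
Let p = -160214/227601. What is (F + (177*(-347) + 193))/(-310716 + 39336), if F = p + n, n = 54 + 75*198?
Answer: 2635773434/15441589845 ≈ 0.17069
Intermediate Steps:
p = -160214/227601 (p = -160214*1/227601 = -160214/227601 ≈ -0.70393)
n = 14904 (n = 54 + 14850 = 14904)
F = 3392005090/227601 (F = -160214/227601 + 14904 = 3392005090/227601 ≈ 14903.)
(F + (177*(-347) + 193))/(-310716 + 39336) = (3392005090/227601 + (177*(-347) + 193))/(-310716 + 39336) = (3392005090/227601 + (-61419 + 193))/(-271380) = (3392005090/227601 - 61226)*(-1/271380) = -10543093736/227601*(-1/271380) = 2635773434/15441589845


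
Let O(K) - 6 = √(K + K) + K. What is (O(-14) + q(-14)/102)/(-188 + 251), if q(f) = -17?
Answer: -7/54 + 2*I*√7/63 ≈ -0.12963 + 0.083992*I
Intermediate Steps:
O(K) = 6 + K + √2*√K (O(K) = 6 + (√(K + K) + K) = 6 + (√(2*K) + K) = 6 + (√2*√K + K) = 6 + (K + √2*√K) = 6 + K + √2*√K)
(O(-14) + q(-14)/102)/(-188 + 251) = ((6 - 14 + √2*√(-14)) - 17/102)/(-188 + 251) = ((6 - 14 + √2*(I*√14)) - 17*1/102)/63 = ((6 - 14 + 2*I*√7) - ⅙)*(1/63) = ((-8 + 2*I*√7) - ⅙)*(1/63) = (-49/6 + 2*I*√7)*(1/63) = -7/54 + 2*I*√7/63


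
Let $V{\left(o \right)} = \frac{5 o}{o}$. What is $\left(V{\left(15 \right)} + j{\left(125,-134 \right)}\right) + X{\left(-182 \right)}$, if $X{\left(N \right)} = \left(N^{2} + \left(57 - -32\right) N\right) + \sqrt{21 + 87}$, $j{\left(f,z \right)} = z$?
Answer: $16797 + 6 \sqrt{3} \approx 16807.0$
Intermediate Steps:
$V{\left(o \right)} = 5$
$X{\left(N \right)} = N^{2} + 6 \sqrt{3} + 89 N$ ($X{\left(N \right)} = \left(N^{2} + \left(57 + 32\right) N\right) + \sqrt{108} = \left(N^{2} + 89 N\right) + 6 \sqrt{3} = N^{2} + 6 \sqrt{3} + 89 N$)
$\left(V{\left(15 \right)} + j{\left(125,-134 \right)}\right) + X{\left(-182 \right)} = \left(5 - 134\right) + \left(\left(-182\right)^{2} + 6 \sqrt{3} + 89 \left(-182\right)\right) = -129 + \left(33124 + 6 \sqrt{3} - 16198\right) = -129 + \left(16926 + 6 \sqrt{3}\right) = 16797 + 6 \sqrt{3}$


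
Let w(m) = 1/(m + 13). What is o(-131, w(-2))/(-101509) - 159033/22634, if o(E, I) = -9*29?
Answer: -16137373323/2297554706 ≈ -7.0237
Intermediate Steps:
w(m) = 1/(13 + m)
o(E, I) = -261
o(-131, w(-2))/(-101509) - 159033/22634 = -261/(-101509) - 159033/22634 = -261*(-1/101509) - 159033*1/22634 = 261/101509 - 159033/22634 = -16137373323/2297554706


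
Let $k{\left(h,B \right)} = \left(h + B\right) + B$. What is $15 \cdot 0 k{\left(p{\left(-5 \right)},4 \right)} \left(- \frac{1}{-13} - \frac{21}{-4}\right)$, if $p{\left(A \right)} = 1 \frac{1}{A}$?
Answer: $0$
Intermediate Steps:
$p{\left(A \right)} = \frac{1}{A}$
$k{\left(h,B \right)} = h + 2 B$ ($k{\left(h,B \right)} = \left(B + h\right) + B = h + 2 B$)
$15 \cdot 0 k{\left(p{\left(-5 \right)},4 \right)} \left(- \frac{1}{-13} - \frac{21}{-4}\right) = 15 \cdot 0 \left(\frac{1}{-5} + 2 \cdot 4\right) \left(- \frac{1}{-13} - \frac{21}{-4}\right) = 0 \left(- \frac{1}{5} + 8\right) \left(\left(-1\right) \left(- \frac{1}{13}\right) - - \frac{21}{4}\right) = 0 \cdot \frac{39}{5} \left(\frac{1}{13} + \frac{21}{4}\right) = 0 \cdot \frac{277}{52} = 0$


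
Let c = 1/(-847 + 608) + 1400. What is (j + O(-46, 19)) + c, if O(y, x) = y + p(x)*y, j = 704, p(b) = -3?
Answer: 524843/239 ≈ 2196.0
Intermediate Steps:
c = 334599/239 (c = 1/(-239) + 1400 = -1/239 + 1400 = 334599/239 ≈ 1400.0)
O(y, x) = -2*y (O(y, x) = y - 3*y = -2*y)
(j + O(-46, 19)) + c = (704 - 2*(-46)) + 334599/239 = (704 + 92) + 334599/239 = 796 + 334599/239 = 524843/239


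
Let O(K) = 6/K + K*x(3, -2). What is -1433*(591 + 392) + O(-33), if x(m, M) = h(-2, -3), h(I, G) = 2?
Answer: -15495757/11 ≈ -1.4087e+6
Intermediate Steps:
x(m, M) = 2
O(K) = 2*K + 6/K (O(K) = 6/K + K*2 = 6/K + 2*K = 2*K + 6/K)
-1433*(591 + 392) + O(-33) = -1433*(591 + 392) + (2*(-33) + 6/(-33)) = -1433*983 + (-66 + 6*(-1/33)) = -1408639 + (-66 - 2/11) = -1408639 - 728/11 = -15495757/11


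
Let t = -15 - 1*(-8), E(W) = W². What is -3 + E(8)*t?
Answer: -451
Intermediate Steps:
t = -7 (t = -15 + 8 = -7)
-3 + E(8)*t = -3 + 8²*(-7) = -3 + 64*(-7) = -3 - 448 = -451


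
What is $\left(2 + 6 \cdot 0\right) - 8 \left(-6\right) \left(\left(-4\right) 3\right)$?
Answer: $-574$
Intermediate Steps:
$\left(2 + 6 \cdot 0\right) - 8 \left(-6\right) \left(\left(-4\right) 3\right) = \left(2 + 0\right) - \left(-48\right) \left(-12\right) = 2 - 576 = -574$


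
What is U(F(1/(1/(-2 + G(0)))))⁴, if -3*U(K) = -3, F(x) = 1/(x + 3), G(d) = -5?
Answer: 1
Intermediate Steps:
F(x) = 1/(3 + x)
U(K) = 1 (U(K) = -⅓*(-3) = 1)
U(F(1/(1/(-2 + G(0)))))⁴ = 1⁴ = 1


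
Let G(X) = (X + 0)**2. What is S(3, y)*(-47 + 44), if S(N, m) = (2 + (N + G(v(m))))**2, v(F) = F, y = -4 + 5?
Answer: -108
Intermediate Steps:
y = 1
G(X) = X**2
S(N, m) = (2 + N + m**2)**2 (S(N, m) = (2 + (N + m**2))**2 = (2 + N + m**2)**2)
S(3, y)*(-47 + 44) = (2 + 3 + 1**2)**2*(-47 + 44) = (2 + 3 + 1)**2*(-3) = 6**2*(-3) = 36*(-3) = -108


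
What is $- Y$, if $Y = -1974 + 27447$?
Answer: $-25473$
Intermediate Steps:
$Y = 25473$
$- Y = \left(-1\right) 25473 = -25473$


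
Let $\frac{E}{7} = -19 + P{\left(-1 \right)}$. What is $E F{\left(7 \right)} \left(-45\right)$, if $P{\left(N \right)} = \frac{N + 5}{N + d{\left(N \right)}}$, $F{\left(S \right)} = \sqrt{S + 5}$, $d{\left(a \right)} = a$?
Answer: $13230 \sqrt{3} \approx 22915.0$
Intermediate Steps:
$F{\left(S \right)} = \sqrt{5 + S}$
$P{\left(N \right)} = \frac{5 + N}{2 N}$ ($P{\left(N \right)} = \frac{N + 5}{N + N} = \frac{5 + N}{2 N}$)
$E = -147$ ($E = 7 \left(-19 + \frac{5 - 1}{2 \left(-1\right)}\right) = 7 \left(-19 + \frac{1}{2} \left(-1\right) 4\right) = 7 \left(-19 - 2\right) = 7 \left(-21\right) = -147$)
$E F{\left(7 \right)} \left(-45\right) = - 147 \sqrt{5 + 7} \left(-45\right) = - 147 \sqrt{12} \left(-45\right) = - 147 \cdot 2 \sqrt{3} \left(-45\right) = - 294 \sqrt{3} \left(-45\right) = 13230 \sqrt{3}$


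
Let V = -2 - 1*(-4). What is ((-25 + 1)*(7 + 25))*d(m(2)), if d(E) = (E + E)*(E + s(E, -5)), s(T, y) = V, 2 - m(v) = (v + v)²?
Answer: -258048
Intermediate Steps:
m(v) = 2 - 4*v² (m(v) = 2 - (v + v)² = 2 - (2*v)² = 2 - 4*v²)
V = 2 (V = -2 + 4 = 2)
s(T, y) = 2
d(E) = 2*E*(2 + E) (d(E) = (E + E)*(E + 2) = (2*E)*(2 + E) = 2*E*(2 + E))
((-25 + 1)*(7 + 25))*d(m(2)) = ((-25 + 1)*(7 + 25))*(2*(2 - 4*2²)*(2 + (2 - 4*2²))) = (-24*32)*(2*(2 - 4*4)*(2 + (2 - 4*4))) = -1536*(2 - 16)*(2 + (2 - 16)) = -1536*(-14)*(2 - 14) = -1536*(-14)*(-12) = -768*336 = -258048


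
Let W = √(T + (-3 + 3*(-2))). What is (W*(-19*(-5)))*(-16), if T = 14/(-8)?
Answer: -760*I*√43 ≈ -4983.7*I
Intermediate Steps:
T = -7/4 (T = 14*(-⅛) = -7/4 ≈ -1.7500)
W = I*√43/2 (W = √(-7/4 + (-3 + 3*(-2))) = √(-7/4 + (-3 - 6)) = √(-7/4 - 9) = √(-43/4) = I*√43/2 ≈ 3.2787*I)
(W*(-19*(-5)))*(-16) = ((I*√43/2)*(-19*(-5)))*(-16) = ((I*√43/2)*95)*(-16) = (95*I*√43/2)*(-16) = -760*I*√43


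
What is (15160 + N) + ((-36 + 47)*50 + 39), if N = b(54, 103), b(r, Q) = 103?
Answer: 15852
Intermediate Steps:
N = 103
(15160 + N) + ((-36 + 47)*50 + 39) = (15160 + 103) + ((-36 + 47)*50 + 39) = 15263 + (11*50 + 39) = 15263 + (550 + 39) = 15263 + 589 = 15852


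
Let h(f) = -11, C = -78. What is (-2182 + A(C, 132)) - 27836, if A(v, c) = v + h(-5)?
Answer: -30107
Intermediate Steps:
A(v, c) = -11 + v (A(v, c) = v - 11 = -11 + v)
(-2182 + A(C, 132)) - 27836 = (-2182 + (-11 - 78)) - 27836 = (-2182 - 89) - 27836 = -2271 - 27836 = -30107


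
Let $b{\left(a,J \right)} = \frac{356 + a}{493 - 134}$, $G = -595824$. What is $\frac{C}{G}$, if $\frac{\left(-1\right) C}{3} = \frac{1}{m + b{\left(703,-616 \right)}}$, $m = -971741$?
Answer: $- \frac{359}{69285187287680} \approx -5.1815 \cdot 10^{-12}$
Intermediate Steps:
$b{\left(a,J \right)} = \frac{356}{359} + \frac{a}{359}$ ($b{\left(a,J \right)} = \frac{356 + a}{359} = \left(356 + a\right) \frac{1}{359} = \frac{356}{359} + \frac{a}{359}$)
$C = \frac{1077}{348853960}$ ($C = - \frac{3}{-971741 + \left(\frac{356}{359} + \frac{1}{359} \cdot 703\right)} = - \frac{3}{-971741 + \left(\frac{356}{359} + \frac{703}{359}\right)} = - \frac{3}{-971741 + \frac{1059}{359}} = - \frac{3}{- \frac{348853960}{359}} = \left(-3\right) \left(- \frac{359}{348853960}\right) = \frac{1077}{348853960} \approx 3.0873 \cdot 10^{-6}$)
$\frac{C}{G} = \frac{1077}{348853960 \left(-595824\right)} = \frac{1077}{348853960} \left(- \frac{1}{595824}\right) = - \frac{359}{69285187287680}$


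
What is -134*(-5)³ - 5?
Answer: 16745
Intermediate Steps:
-134*(-5)³ - 5 = -134*(-125) - 5 = 16750 - 5 = 16745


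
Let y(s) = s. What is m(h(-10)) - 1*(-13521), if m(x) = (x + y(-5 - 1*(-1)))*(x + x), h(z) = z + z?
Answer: 14481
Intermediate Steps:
h(z) = 2*z
m(x) = 2*x*(-4 + x) (m(x) = (x + (-5 - 1*(-1)))*(x + x) = (x + (-5 + 1))*(2*x) = (x - 4)*(2*x) = (-4 + x)*(2*x) = 2*x*(-4 + x))
m(h(-10)) - 1*(-13521) = 2*(2*(-10))*(-4 + 2*(-10)) - 1*(-13521) = 2*(-20)*(-4 - 20) + 13521 = 2*(-20)*(-24) + 13521 = 960 + 13521 = 14481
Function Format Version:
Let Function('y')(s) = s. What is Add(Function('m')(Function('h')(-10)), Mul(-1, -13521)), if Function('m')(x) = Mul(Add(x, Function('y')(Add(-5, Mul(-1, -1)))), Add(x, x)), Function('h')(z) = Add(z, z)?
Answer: 14481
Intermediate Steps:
Function('h')(z) = Mul(2, z)
Function('m')(x) = Mul(2, x, Add(-4, x)) (Function('m')(x) = Mul(Add(x, Add(-5, Mul(-1, -1))), Add(x, x)) = Mul(Add(x, Add(-5, 1)), Mul(2, x)) = Mul(Add(x, -4), Mul(2, x)) = Mul(Add(-4, x), Mul(2, x)) = Mul(2, x, Add(-4, x)))
Add(Function('m')(Function('h')(-10)), Mul(-1, -13521)) = Add(Mul(2, Mul(2, -10), Add(-4, Mul(2, -10))), Mul(-1, -13521)) = Add(Mul(2, -20, Add(-4, -20)), 13521) = Add(Mul(2, -20, -24), 13521) = Add(960, 13521) = 14481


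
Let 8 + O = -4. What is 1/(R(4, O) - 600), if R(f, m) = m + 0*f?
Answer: -1/612 ≈ -0.0016340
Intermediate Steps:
O = -12 (O = -8 - 4 = -12)
R(f, m) = m (R(f, m) = m + 0 = m)
1/(R(4, O) - 600) = 1/(-12 - 600) = 1/(-612) = -1/612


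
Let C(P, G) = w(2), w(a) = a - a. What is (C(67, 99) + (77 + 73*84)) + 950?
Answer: 7159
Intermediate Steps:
w(a) = 0
C(P, G) = 0
(C(67, 99) + (77 + 73*84)) + 950 = (0 + (77 + 73*84)) + 950 = (0 + (77 + 6132)) + 950 = (0 + 6209) + 950 = 6209 + 950 = 7159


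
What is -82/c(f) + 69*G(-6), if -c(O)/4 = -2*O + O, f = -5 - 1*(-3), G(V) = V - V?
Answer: 41/4 ≈ 10.250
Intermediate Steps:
G(V) = 0
f = -2 (f = -5 + 3 = -2)
c(O) = 4*O (c(O) = -4*(-2*O + O) = -(-4)*O = 4*O)
-82/c(f) + 69*G(-6) = -82/(4*(-2)) + 69*0 = -82/(-8) + 0 = -82*(-⅛) + 0 = 41/4 + 0 = 41/4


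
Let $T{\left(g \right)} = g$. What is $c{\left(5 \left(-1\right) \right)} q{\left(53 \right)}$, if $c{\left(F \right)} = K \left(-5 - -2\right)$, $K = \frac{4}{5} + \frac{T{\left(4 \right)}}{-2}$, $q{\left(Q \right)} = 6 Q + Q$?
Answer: $\frac{6678}{5} \approx 1335.6$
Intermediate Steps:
$q{\left(Q \right)} = 7 Q$
$K = - \frac{6}{5}$ ($K = \frac{4}{5} + \frac{4}{-2} = 4 \cdot \frac{1}{5} + 4 \left(- \frac{1}{2}\right) = \frac{4}{5} - 2 = - \frac{6}{5} \approx -1.2$)
$c{\left(F \right)} = \frac{18}{5}$ ($c{\left(F \right)} = - \frac{6 \left(-5 - -2\right)}{5} = - \frac{6 \left(-5 + 2\right)}{5} = \left(- \frac{6}{5}\right) \left(-3\right) = \frac{18}{5}$)
$c{\left(5 \left(-1\right) \right)} q{\left(53 \right)} = \frac{18 \cdot 7 \cdot 53}{5} = \frac{18}{5} \cdot 371 = \frac{6678}{5}$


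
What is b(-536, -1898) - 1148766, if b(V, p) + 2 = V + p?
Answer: -1151202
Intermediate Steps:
b(V, p) = -2 + V + p (b(V, p) = -2 + (V + p) = -2 + V + p)
b(-536, -1898) - 1148766 = (-2 - 536 - 1898) - 1148766 = -2436 - 1148766 = -1151202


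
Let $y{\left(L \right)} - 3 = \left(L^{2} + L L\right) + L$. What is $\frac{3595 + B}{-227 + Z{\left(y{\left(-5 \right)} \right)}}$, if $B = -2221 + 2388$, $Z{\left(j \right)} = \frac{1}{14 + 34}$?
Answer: $- \frac{180576}{10895} \approx -16.574$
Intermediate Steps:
$y{\left(L \right)} = 3 + L + 2 L^{2}$ ($y{\left(L \right)} = 3 + \left(\left(L^{2} + L L\right) + L\right) = 3 + \left(\left(L^{2} + L^{2}\right) + L\right) = 3 + \left(2 L^{2} + L\right) = 3 + \left(L + 2 L^{2}\right) = 3 + L + 2 L^{2}$)
$Z{\left(j \right)} = \frac{1}{48}$
$B = 167$
$\frac{3595 + B}{-227 + Z{\left(y{\left(-5 \right)} \right)}} = \frac{3595 + 167}{-227 + \frac{1}{48}} = \frac{3762}{- \frac{10895}{48}} = 3762 \left(- \frac{48}{10895}\right) = - \frac{180576}{10895}$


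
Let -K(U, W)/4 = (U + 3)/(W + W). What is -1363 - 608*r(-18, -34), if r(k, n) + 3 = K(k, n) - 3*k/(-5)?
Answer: 642929/85 ≈ 7563.9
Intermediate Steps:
K(U, W) = -2*(3 + U)/W (K(U, W) = -4*(U + 3)/(W + W) = -4*(3 + U)/(2*W) = -4*(3 + U)*1/(2*W) = -2*(3 + U)/W)
r(k, n) = -3 + 3*k/5 + 2*(-3 - k)/n (r(k, n) = -3 + (2*(-3 - k)/n - 3*k/(-5)) = -3 + (2*(-3 - k)/n - 3*k*(-1)/5) = -3 + (2*(-3 - k)/n - (-3)*k/5) = -3 + (2*(-3 - k)/n + 3*k/5) = -3 + (3*k/5 + 2*(-3 - k)/n) = -3 + 3*k/5 + 2*(-3 - k)/n)
-1363 - 608*r(-18, -34) = -1363 - 608*(-30 - 10*(-18) + 3*(-34)*(-5 - 18))/(5*(-34)) = -1363 - 608*(-1)*(-30 + 180 + 3*(-34)*(-23))/(5*34) = -1363 - 608*(-1)*(-30 + 180 + 2346)/(5*34) = -1363 - 608*(-1)*2496/(5*34) = -1363 - 608*(-1248/85) = -1363 + 758784/85 = 642929/85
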